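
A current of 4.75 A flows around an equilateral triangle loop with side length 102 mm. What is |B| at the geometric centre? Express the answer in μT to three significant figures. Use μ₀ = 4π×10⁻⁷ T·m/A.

B ≈ 83.8 μT

Each side is a finite straight segment at perpendicular distance d = a/(2 tan(π/3)) = 0.02944 m from the centre, with end-angles ±π/3.
One side contributes B₁ = (μ₀I/4πd)·2 sin(π/3) = 2.79×10⁻⁵ T.
All 3 sides add in the same direction: B = 3 × 2.79×10⁻⁵ = 8.38×10⁻⁵ T.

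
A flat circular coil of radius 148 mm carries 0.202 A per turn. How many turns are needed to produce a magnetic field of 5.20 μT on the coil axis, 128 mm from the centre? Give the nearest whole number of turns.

For an N-turn coil, B = Nμ₀IR²/[2(R²+z²)^(3/2)]. A single turn gives B₁ = 3.71×10⁻⁷ T with R = 0.148 m, z = 0.128 m.
N = B/B₁ = 5.20×10⁻⁶ / 3.71×10⁻⁷ = 14.01.

N = 14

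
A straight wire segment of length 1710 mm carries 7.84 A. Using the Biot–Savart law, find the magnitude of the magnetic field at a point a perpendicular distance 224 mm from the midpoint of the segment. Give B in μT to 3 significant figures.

For a finite straight segment, B = (μ₀I/4πd)(sinθ₁ + sinθ₂), where θ₁, θ₂ are the angles from the perpendicular to each end.
The perpendicular from the point meets the wire at its midpoint, so each end is L/2 = 0.855 m away along the wire.
sinθ₁ = 0.855/√(0.855²+0.224²) = 0.9674; sinθ₂ = 0.855/√(0.855²+0.224²) = 0.9674.
B = (4π×10⁻⁷ × 7.84) / (4π × 0.224) × (0.9674 + 0.9674) = 6.77×10⁻⁶ T.

B ≈ 6.77 μT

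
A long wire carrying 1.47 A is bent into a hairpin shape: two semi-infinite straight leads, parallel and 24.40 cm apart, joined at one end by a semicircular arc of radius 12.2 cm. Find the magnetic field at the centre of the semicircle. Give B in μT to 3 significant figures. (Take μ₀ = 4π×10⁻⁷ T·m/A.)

The semicircular arc contributes B_arc = μ₀I·π/(4πR) = μ₀I/(4R) = 3.79×10⁻⁶ T.
Each semi-infinite lead is at perpendicular distance R = 0.122 m from the centre, with the perpendicular foot at its near end, so it contributes μ₀I/(4πR); both point the same way, together 2.41×10⁻⁶ T.
Arc and leads all point the same direction: B = 3.79×10⁻⁶ + 2.41×10⁻⁶ = 6.20×10⁻⁶ T.

B ≈ 6.20 μT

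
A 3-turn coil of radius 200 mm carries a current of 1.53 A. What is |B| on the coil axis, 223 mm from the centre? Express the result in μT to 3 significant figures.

For an N-turn flat coil, B = Nμ₀IR²/[2(R²+z²)^(3/2)] with R = 0.2 m, z = 0.223 m.
B = 3 × 1.43×10⁻⁶ T = 4.29×10⁻⁶ T.

B ≈ 4.29 μT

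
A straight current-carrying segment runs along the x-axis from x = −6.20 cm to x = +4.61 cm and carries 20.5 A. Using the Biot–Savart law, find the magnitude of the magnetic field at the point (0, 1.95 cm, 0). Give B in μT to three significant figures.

B ≈ 197 μT

For a finite straight segment, B = (μ₀I/4πd)(sinθ₁ + sinθ₂), where θ₁, θ₂ are the angles from the perpendicular to each end.
The perpendicular distance is d = 0.0195 m; the end-offsets along the wire are a = 0.062 m and b = 0.0461 m.
sinθ₁ = 0.062/√(0.062²+0.0195²) = 0.9539; sinθ₂ = 0.0461/√(0.0461²+0.0195²) = 0.9210.
B = (4π×10⁻⁷ × 20.5) / (4π × 0.0195) × (0.9539 + 0.9210) = 1.97×10⁻⁴ T.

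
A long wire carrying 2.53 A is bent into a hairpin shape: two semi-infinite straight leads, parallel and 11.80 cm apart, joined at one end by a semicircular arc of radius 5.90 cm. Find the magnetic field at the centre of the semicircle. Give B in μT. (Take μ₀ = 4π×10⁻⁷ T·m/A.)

The semicircular arc contributes B_arc = μ₀I·π/(4πR) = μ₀I/(4R) = 1.35×10⁻⁵ T.
Each semi-infinite lead is at perpendicular distance R = 0.059 m from the centre, with the perpendicular foot at its near end, so it contributes μ₀I/(4πR); both point the same way, together 8.58×10⁻⁶ T.
Arc and leads all point the same direction: B = 1.35×10⁻⁵ + 8.58×10⁻⁶ = 2.20×10⁻⁵ T.

B ≈ 22.0 μT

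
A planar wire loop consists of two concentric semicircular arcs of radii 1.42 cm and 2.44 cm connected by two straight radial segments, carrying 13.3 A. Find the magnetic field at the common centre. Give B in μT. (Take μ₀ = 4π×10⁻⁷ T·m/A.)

The radial connectors point toward the centre, so dl × r̂ = 0 and they contribute nothing.
Each semicircle gives μ₀I/(4R): inner arc 2.94×10⁻⁴ T, outer arc 1.71×10⁻⁴ T.
The two arcs carry current in opposite angular senses, so their fields oppose: B = |2.94×10⁻⁴ − 1.71×10⁻⁴| = 1.23×10⁻⁴ T.

B ≈ 123 μT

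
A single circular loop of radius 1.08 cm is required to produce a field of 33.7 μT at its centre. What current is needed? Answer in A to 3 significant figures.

I ≈ 0.579 A

At the centre of a circular loop B = μ₀I/(2R), so I = 2RB/μ₀.
With R = 0.0108 m, I = 2 × 0.0108 × 3.37×10⁻⁵ / (4π×10⁻⁷) = 0.579 A.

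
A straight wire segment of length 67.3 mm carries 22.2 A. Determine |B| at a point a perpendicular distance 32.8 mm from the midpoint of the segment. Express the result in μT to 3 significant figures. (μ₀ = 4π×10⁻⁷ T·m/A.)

B ≈ 96.9 μT

For a finite straight segment, B = (μ₀I/4πd)(sinθ₁ + sinθ₂), where θ₁, θ₂ are the angles from the perpendicular to each end.
The perpendicular from the point meets the wire at its midpoint, so each end is L/2 = 0.03365 m away along the wire.
sinθ₁ = 0.03365/√(0.03365²+0.0328²) = 0.7161; sinθ₂ = 0.03365/√(0.03365²+0.0328²) = 0.7161.
B = (4π×10⁻⁷ × 22.2) / (4π × 0.0328) × (0.7161 + 0.7161) = 9.69×10⁻⁵ T.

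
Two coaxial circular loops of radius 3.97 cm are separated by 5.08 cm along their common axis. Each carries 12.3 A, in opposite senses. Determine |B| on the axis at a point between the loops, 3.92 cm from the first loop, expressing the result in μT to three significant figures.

B ≈ 102 μT

Each loop contributes B = μ₀IR²/[2(R²+z²)^(3/2)] on the axis, with z measured from that loop.
Loop 1 (z = 0.0392 m): B₁ = 7.01×10⁻⁵ T. Loop 2 (z = 0.0116 m): B₂ = 1.72×10⁻⁴ T.
The fields oppose: B = |B₁ − B₂| = 1.02×10⁻⁴ T.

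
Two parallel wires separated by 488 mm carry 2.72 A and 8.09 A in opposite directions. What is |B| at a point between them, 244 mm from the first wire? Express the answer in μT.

B ≈ 8.86 μT

Each long wire gives B = μ₀I/(2πd). Distances are d₁ = 0.244 m and d₂ = 0.244 m.
B₁ = 2.23×10⁻⁶ T, B₂ = 6.63×10⁻⁶ T.
Between antiparallel currents both contributions point the same way, so they add. B = B₁ + B₂ = 2.23×10⁻⁶ + 6.63×10⁻⁶ = 8.86×10⁻⁶ T.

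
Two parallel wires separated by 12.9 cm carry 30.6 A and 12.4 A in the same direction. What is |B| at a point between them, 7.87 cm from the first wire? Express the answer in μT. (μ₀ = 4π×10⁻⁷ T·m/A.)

B ≈ 28.5 μT

Each long wire gives B = μ₀I/(2πd). Distances are d₁ = 0.0787 m and d₂ = 0.0503 m.
B₁ = 7.78×10⁻⁵ T, B₂ = 4.93×10⁻⁵ T.
Between parallel currents the two contributions point in opposite directions, so they subtract. B = |B₁ − B₂| = |7.78×10⁻⁵ − 4.93×10⁻⁵| = 2.85×10⁻⁵ T.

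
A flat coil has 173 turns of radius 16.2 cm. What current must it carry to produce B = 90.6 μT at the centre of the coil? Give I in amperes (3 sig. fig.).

For an N-turn coil, B = Nμ₀I/(2R) with R = 0.162 m, so I = 2RB/(Nμ₀) = 2 × 0.162 × 9.06×10⁻⁵ / (173 × 4π×10⁻⁷) = 0.135 A.

I ≈ 0.135 A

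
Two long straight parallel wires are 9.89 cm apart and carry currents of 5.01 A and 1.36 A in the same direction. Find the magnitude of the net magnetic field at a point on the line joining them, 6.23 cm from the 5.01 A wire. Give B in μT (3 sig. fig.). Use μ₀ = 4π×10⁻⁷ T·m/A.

Each long wire gives B = μ₀I/(2πd). Distances are d₁ = 0.0623 m and d₂ = 0.0366 m.
B₁ = 1.61×10⁻⁵ T, B₂ = 7.43×10⁻⁶ T.
Between parallel currents the two contributions point in opposite directions, so they subtract. B = |B₁ − B₂| = |1.61×10⁻⁵ − 7.43×10⁻⁶| = 8.65×10⁻⁶ T.

B ≈ 8.65 μT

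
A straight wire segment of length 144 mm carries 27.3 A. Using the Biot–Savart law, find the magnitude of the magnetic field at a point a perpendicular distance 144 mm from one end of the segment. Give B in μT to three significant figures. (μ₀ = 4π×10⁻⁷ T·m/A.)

B ≈ 13.4 μT

For a finite straight segment, B = (μ₀I/4πd)(sinθ₁ + sinθ₂), where θ₁, θ₂ are the angles from the perpendicular to each end.
The perpendicular foot is at one end, so the two end-offsets along the wire are 0 and L = 0.144 m.
sinθ₁ = 0/√(0²+0.144²) = 0.0000; sinθ₂ = 0.144/√(0.144²+0.144²) = 0.7071.
B = (4π×10⁻⁷ × 27.3) / (4π × 0.144) × (0.0000 + 0.7071) = 1.34×10⁻⁵ T.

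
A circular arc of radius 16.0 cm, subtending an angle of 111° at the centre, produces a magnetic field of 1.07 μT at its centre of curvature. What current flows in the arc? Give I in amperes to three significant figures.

For a circular arc, B = μ₀Iφ/(4πR) with φ in radians; here φ = 1.937 rad.
So I = 4πRB/(μ₀φ) = 4π × 0.16 × 1.07×10⁻⁶ / (4π×10⁻⁷ × 1.937) = 0.884 A.

I ≈ 0.884 A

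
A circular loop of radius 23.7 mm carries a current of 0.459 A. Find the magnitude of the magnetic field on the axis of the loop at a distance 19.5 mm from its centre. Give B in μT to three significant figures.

On the axis of a circular loop, B = μ₀IR² / [2(R²+z²)^(3/2)].
R² + z² = (0.0237)² + (0.0195)² = 0.0009419 m², and (R²+z²)^(3/2) = 2.89×10⁻⁵ m³.
B = (4π×10⁻⁷ × 0.459 × 0.0005617) / (2 × 2.89×10⁻⁵) = 5.60×10⁻⁶ T.

B ≈ 5.60 μT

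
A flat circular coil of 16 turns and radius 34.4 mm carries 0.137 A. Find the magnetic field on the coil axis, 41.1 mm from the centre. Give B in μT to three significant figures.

B ≈ 10.6 μT

For an N-turn flat coil, B = Nμ₀IR²/[2(R²+z²)^(3/2)] with R = 0.0344 m, z = 0.0411 m.
B = 16 × 6.62×10⁻⁷ T = 1.06×10⁻⁵ T.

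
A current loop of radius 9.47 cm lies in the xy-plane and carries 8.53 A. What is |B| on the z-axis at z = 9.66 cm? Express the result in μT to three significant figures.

B ≈ 19.4 μT

On the axis of a circular loop, B = μ₀IR² / [2(R²+z²)^(3/2)].
R² + z² = (0.0947)² + (0.0966)² = 0.0183 m², and (R²+z²)^(3/2) = 2.48×10⁻³ m³.
B = (4π×10⁻⁷ × 8.53 × 0.008968) / (2 × 2.48×10⁻³) = 1.94×10⁻⁵ T.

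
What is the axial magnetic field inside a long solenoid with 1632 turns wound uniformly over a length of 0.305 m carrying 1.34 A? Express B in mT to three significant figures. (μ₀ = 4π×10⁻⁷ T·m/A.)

B ≈ 9.01 mT

Inside a long solenoid, B = μ₀nI with n = 5351 turns/m.
B = 4π×10⁻⁷ × 5351 × 1.34 = 9.01×10⁻³ T.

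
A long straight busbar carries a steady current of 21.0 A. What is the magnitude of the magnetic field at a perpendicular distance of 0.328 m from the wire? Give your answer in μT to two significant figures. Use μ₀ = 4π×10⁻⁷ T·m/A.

B ≈ 13 μT

For an infinitely long straight wire, B = μ₀I/(2πd).
B = (4π×10⁻⁷ × 21.0) / (2π × 0.328) = 1.28×10⁻⁵ T.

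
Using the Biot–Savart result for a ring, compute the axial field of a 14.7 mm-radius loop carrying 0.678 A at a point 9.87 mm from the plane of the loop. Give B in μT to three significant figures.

B ≈ 16.6 μT

On the axis of a circular loop, B = μ₀IR² / [2(R²+z²)^(3/2)].
R² + z² = (0.0147)² + (0.00987)² = 0.0003135 m², and (R²+z²)^(3/2) = 5.55×10⁻⁶ m³.
B = (4π×10⁻⁷ × 0.678 × 0.0002161) / (2 × 5.55×10⁻⁶) = 1.66×10⁻⁵ T.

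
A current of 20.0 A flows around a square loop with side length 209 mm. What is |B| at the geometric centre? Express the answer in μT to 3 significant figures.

B ≈ 108 μT

Each side is a finite straight segment at perpendicular distance d = a/(2 tan(π/4)) = 0.1045 m from the centre, with end-angles ±π/4.
One side contributes B₁ = (μ₀I/4πd)·2 sin(π/4) = 2.71×10⁻⁵ T.
All 4 sides add in the same direction: B = 4 × 2.71×10⁻⁵ = 1.08×10⁻⁴ T.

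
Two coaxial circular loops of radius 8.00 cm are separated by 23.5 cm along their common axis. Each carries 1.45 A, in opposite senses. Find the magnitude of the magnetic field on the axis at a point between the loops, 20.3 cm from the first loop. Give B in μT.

Each loop contributes B = μ₀IR²/[2(R²+z²)^(3/2)] on the axis, with z measured from that loop.
Loop 1 (z = 0.203 m): B₁ = 5.61×10⁻⁷ T. Loop 2 (z = 0.032 m): B₂ = 9.12×10⁻⁶ T.
The fields oppose: B = |B₁ − B₂| = 8.55×10⁻⁶ T.

B ≈ 8.55 μT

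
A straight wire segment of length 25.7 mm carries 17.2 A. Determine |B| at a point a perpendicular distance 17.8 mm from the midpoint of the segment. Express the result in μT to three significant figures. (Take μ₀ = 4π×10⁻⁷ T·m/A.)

For a finite straight segment, B = (μ₀I/4πd)(sinθ₁ + sinθ₂), where θ₁, θ₂ are the angles from the perpendicular to each end.
The perpendicular from the point meets the wire at its midpoint, so each end is L/2 = 0.01285 m away along the wire.
sinθ₁ = 0.01285/√(0.01285²+0.0178²) = 0.5853; sinθ₂ = 0.01285/√(0.01285²+0.0178²) = 0.5853.
B = (4π×10⁻⁷ × 17.2) / (4π × 0.0178) × (0.5853 + 0.5853) = 1.13×10⁻⁴ T.

B ≈ 113 μT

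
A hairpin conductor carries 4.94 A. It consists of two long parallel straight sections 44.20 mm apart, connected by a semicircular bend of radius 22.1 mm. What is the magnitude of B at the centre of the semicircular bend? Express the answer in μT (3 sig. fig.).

The semicircular arc contributes B_arc = μ₀I·π/(4πR) = μ₀I/(4R) = 7.02×10⁻⁵ T.
Each semi-infinite lead is at perpendicular distance R = 0.0221 m from the centre, with the perpendicular foot at its near end, so it contributes μ₀I/(4πR); both point the same way, together 4.47×10⁻⁵ T.
Arc and leads all point the same direction: B = 7.02×10⁻⁵ + 4.47×10⁻⁵ = 1.15×10⁻⁴ T.

B ≈ 115 μT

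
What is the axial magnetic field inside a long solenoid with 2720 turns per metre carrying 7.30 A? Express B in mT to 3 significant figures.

B ≈ 25.0 mT

Inside a long solenoid, B = μ₀nI with n = 2720 turns/m.
B = 4π×10⁻⁷ × 2720 × 7.30 = 2.50×10⁻² T.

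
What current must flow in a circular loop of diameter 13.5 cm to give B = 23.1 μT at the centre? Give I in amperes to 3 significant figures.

I ≈ 2.48 A

At the centre of a circular loop B = μ₀I/(2R), so I = 2RB/μ₀.
With R = 0.0675 m, I = 2 × 0.0675 × 2.31×10⁻⁵ / (4π×10⁻⁷) = 2.48 A.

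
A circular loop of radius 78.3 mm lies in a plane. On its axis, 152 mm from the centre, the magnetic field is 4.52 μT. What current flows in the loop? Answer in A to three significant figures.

On the axis of a loop, B = μ₀IR²/[2(R²+z²)^(3/2)], so I = 2B(R²+z²)^(3/2)/(μ₀R²).
R² + z² = 0.006131 + 0.0231 = 0.02923 m²; raised to 3/2 gives 5.00×10⁻³ m³.
I = 2 × 4.52×10⁻⁶ × 5.00×10⁻³ / (1.26×10⁻⁶ × 0.006131) = 5.87 A.

I ≈ 5.87 A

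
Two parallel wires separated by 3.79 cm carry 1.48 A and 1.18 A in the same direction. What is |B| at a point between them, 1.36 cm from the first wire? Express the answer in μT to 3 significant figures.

Each long wire gives B = μ₀I/(2πd). Distances are d₁ = 0.0136 m and d₂ = 0.0243 m.
B₁ = 2.18×10⁻⁵ T, B₂ = 9.71×10⁻⁶ T.
Between parallel currents the two contributions point in opposite directions, so they subtract. B = |B₁ − B₂| = |2.18×10⁻⁵ − 9.71×10⁻⁶| = 1.21×10⁻⁵ T.

B ≈ 12.1 μT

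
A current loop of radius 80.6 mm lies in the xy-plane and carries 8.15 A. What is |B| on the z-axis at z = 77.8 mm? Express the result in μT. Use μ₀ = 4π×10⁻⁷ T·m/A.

On the axis of a circular loop, B = μ₀IR² / [2(R²+z²)^(3/2)].
R² + z² = (0.0806)² + (0.0778)² = 0.01255 m², and (R²+z²)^(3/2) = 1.41×10⁻³ m³.
B = (4π×10⁻⁷ × 8.15 × 0.006496) / (2 × 1.41×10⁻³) = 2.37×10⁻⁵ T.

B ≈ 23.7 μT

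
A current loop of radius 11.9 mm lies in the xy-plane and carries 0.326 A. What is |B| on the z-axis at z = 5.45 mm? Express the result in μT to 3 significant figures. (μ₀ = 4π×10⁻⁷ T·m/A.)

B ≈ 12.9 μT

On the axis of a circular loop, B = μ₀IR² / [2(R²+z²)^(3/2)].
R² + z² = (0.0119)² + (0.00545)² = 0.0001713 m², and (R²+z²)^(3/2) = 2.24×10⁻⁶ m³.
B = (4π×10⁻⁷ × 0.326 × 0.0001416) / (2 × 2.24×10⁻⁶) = 1.29×10⁻⁵ T.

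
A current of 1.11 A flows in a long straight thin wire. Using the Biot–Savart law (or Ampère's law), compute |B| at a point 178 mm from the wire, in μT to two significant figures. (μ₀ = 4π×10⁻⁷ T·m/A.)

B ≈ 1.2 μT

For an infinitely long straight wire, B = μ₀I/(2πd).
B = (4π×10⁻⁷ × 1.11) / (2π × 0.178) = 1.25×10⁻⁶ T.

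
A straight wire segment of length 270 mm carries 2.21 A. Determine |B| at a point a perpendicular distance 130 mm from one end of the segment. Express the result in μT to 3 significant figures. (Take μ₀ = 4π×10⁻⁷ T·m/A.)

For a finite straight segment, B = (μ₀I/4πd)(sinθ₁ + sinθ₂), where θ₁, θ₂ are the angles from the perpendicular to each end.
The perpendicular foot is at one end, so the two end-offsets along the wire are 0 and L = 0.27 m.
sinθ₁ = 0/√(0²+0.13²) = 0.0000; sinθ₂ = 0.27/√(0.27²+0.13²) = 0.9010.
B = (4π×10⁻⁷ × 2.21) / (4π × 0.13) × (0.0000 + 0.9010) = 1.53×10⁻⁶ T.

B ≈ 1.53 μT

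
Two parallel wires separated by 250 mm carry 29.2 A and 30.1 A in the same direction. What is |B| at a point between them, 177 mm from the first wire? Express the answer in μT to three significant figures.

Each long wire gives B = μ₀I/(2πd). Distances are d₁ = 0.177 m and d₂ = 0.073 m.
B₁ = 3.30×10⁻⁵ T, B₂ = 8.25×10⁻⁵ T.
Between parallel currents the two contributions point in opposite directions, so they subtract. B = |B₁ − B₂| = |3.30×10⁻⁵ − 8.25×10⁻⁵| = 4.95×10⁻⁵ T.

B ≈ 49.5 μT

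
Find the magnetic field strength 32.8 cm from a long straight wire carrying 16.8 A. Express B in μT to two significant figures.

B ≈ 10 μT

For an infinitely long straight wire, B = μ₀I/(2πd).
B = (4π×10⁻⁷ × 16.8) / (2π × 0.328) = 1.02×10⁻⁵ T.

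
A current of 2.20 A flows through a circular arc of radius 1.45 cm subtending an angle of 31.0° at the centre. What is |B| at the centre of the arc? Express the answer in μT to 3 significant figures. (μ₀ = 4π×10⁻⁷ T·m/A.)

The Biot–Savart field of a circular arc at its centre is B = μ₀Iφ/(4πR), with φ = 0.5411 rad.
B = (4π×10⁻⁷ × 2.20 × 0.5411) / (4π × 0.0145) = 8.21×10⁻⁶ T.

B ≈ 8.21 μT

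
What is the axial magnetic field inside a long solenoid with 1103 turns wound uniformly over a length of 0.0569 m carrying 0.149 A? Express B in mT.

Inside a long solenoid, B = μ₀nI with n = 1.938×10⁴ turns/m.
B = 4π×10⁻⁷ × 1.938×10⁴ × 0.149 = 3.63×10⁻³ T.

B ≈ 3.63 mT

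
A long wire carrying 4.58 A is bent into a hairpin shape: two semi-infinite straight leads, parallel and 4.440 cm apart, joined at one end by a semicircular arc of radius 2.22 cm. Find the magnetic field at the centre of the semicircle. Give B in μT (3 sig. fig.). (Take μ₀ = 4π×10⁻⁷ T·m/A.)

B ≈ 106 μT

The semicircular arc contributes B_arc = μ₀I·π/(4πR) = μ₀I/(4R) = 6.48×10⁻⁵ T.
Each semi-infinite lead is at perpendicular distance R = 0.0222 m from the centre, with the perpendicular foot at its near end, so it contributes μ₀I/(4πR); both point the same way, together 4.13×10⁻⁵ T.
Arc and leads all point the same direction: B = 6.48×10⁻⁵ + 4.13×10⁻⁵ = 1.06×10⁻⁴ T.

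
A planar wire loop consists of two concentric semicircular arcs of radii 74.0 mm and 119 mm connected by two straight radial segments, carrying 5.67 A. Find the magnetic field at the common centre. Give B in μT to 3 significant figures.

B ≈ 9.10 μT

The radial connectors point toward the centre, so dl × r̂ = 0 and they contribute nothing.
Each semicircle gives μ₀I/(4R): inner arc 2.41×10⁻⁵ T, outer arc 1.50×10⁻⁵ T.
The two arcs carry current in opposite angular senses, so their fields oppose: B = |2.41×10⁻⁵ − 1.50×10⁻⁵| = 9.10×10⁻⁶ T.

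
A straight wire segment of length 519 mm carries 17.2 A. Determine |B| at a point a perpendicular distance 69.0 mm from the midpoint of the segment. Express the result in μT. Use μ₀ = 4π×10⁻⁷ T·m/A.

B ≈ 48.2 μT

For a finite straight segment, B = (μ₀I/4πd)(sinθ₁ + sinθ₂), where θ₁, θ₂ are the angles from the perpendicular to each end.
The perpendicular from the point meets the wire at its midpoint, so each end is L/2 = 0.2595 m away along the wire.
sinθ₁ = 0.2595/√(0.2595²+0.069²) = 0.9664; sinθ₂ = 0.2595/√(0.2595²+0.069²) = 0.9664.
B = (4π×10⁻⁷ × 17.2) / (4π × 0.069) × (0.9664 + 0.9664) = 4.82×10⁻⁵ T.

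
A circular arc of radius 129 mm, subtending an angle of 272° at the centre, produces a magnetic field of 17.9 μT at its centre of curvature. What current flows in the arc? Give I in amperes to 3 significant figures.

For a circular arc, B = μ₀Iφ/(4πR) with φ in radians; here φ = 4.747 rad.
So I = 4πRB/(μ₀φ) = 4π × 0.129 × 1.79×10⁻⁵ / (4π×10⁻⁷ × 4.747) = 4.86 A.

I ≈ 4.86 A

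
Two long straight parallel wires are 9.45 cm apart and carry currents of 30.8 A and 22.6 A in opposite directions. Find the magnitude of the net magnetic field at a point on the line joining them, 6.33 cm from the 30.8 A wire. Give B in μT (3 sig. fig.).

B ≈ 242 μT

Each long wire gives B = μ₀I/(2πd). Distances are d₁ = 0.0633 m and d₂ = 0.0312 m.
B₁ = 9.73×10⁻⁵ T, B₂ = 1.45×10⁻⁴ T.
Between antiparallel currents both contributions point the same way, so they add. B = B₁ + B₂ = 9.73×10⁻⁵ + 1.45×10⁻⁴ = 2.42×10⁻⁴ T.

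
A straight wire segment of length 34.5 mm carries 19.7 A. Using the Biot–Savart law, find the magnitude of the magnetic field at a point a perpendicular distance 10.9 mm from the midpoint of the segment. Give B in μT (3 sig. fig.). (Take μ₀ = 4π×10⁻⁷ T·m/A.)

For a finite straight segment, B = (μ₀I/4πd)(sinθ₁ + sinθ₂), where θ₁, θ₂ are the angles from the perpendicular to each end.
The perpendicular from the point meets the wire at its midpoint, so each end is L/2 = 0.01725 m away along the wire.
sinθ₁ = 0.01725/√(0.01725²+0.0109²) = 0.8454; sinθ₂ = 0.01725/√(0.01725²+0.0109²) = 0.8454.
B = (4π×10⁻⁷ × 19.7) / (4π × 0.0109) × (0.8454 + 0.8454) = 3.06×10⁻⁴ T.

B ≈ 306 μT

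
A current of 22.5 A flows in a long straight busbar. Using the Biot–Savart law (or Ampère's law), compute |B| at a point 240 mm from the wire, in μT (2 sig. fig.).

B ≈ 19 μT

For an infinitely long straight wire, B = μ₀I/(2πd).
B = (4π×10⁻⁷ × 22.5) / (2π × 0.24) = 1.88×10⁻⁵ T.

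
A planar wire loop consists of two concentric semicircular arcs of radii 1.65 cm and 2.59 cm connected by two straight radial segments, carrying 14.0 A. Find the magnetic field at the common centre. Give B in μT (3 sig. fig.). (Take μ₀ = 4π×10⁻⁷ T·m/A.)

B ≈ 96.7 μT

The radial connectors point toward the centre, so dl × r̂ = 0 and they contribute nothing.
Each semicircle gives μ₀I/(4R): inner arc 2.67×10⁻⁴ T, outer arc 1.70×10⁻⁴ T.
The two arcs carry current in opposite angular senses, so their fields oppose: B = |2.67×10⁻⁴ − 1.70×10⁻⁴| = 9.67×10⁻⁵ T.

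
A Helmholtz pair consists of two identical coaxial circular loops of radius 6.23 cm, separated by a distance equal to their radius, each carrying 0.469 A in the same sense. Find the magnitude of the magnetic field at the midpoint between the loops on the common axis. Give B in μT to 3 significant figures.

B ≈ 6.77 μT

Each loop contributes B = μ₀IR²/[2(R²+z²)^(3/2)] on the axis, with z measured from that loop.
Loop 1 (z = 0.03115 m): B₁ = 3.38×10⁻⁶ T. Loop 2 (z = 0.03115 m): B₂ = 3.38×10⁻⁶ T.
The fields add: B = B₁ + B₂ = 6.77×10⁻⁶ T.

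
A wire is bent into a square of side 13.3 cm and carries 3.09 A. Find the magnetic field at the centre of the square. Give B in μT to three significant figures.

Each side is a finite straight segment at perpendicular distance d = a/(2 tan(π/4)) = 0.0665 m from the centre, with end-angles ±π/4.
One side contributes B₁ = (μ₀I/4πd)·2 sin(π/4) = 6.57×10⁻⁶ T.
All 4 sides add in the same direction: B = 4 × 6.57×10⁻⁶ = 2.63×10⁻⁵ T.

B ≈ 26.3 μT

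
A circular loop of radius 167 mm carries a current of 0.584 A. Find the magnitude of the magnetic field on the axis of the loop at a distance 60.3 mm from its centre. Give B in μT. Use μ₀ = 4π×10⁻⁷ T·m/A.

B ≈ 1.83 μT

On the axis of a circular loop, B = μ₀IR² / [2(R²+z²)^(3/2)].
R² + z² = (0.167)² + (0.0603)² = 0.03153 m², and (R²+z²)^(3/2) = 5.60×10⁻³ m³.
B = (4π×10⁻⁷ × 0.584 × 0.02789) / (2 × 5.60×10⁻³) = 1.83×10⁻⁶ T.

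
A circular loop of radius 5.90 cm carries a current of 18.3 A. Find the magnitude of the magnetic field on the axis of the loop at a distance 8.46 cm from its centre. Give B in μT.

On the axis of a circular loop, B = μ₀IR² / [2(R²+z²)^(3/2)].
R² + z² = (0.059)² + (0.0846)² = 0.01064 m², and (R²+z²)^(3/2) = 1.10×10⁻³ m³.
B = (4π×10⁻⁷ × 18.3 × 0.003481) / (2 × 1.10×10⁻³) = 3.65×10⁻⁵ T.

B ≈ 36.5 μT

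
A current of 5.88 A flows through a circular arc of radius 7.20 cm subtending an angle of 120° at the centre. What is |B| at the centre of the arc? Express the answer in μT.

The Biot–Savart field of a circular arc at its centre is B = μ₀Iφ/(4πR), with φ = 2.094 rad.
B = (4π×10⁻⁷ × 5.88 × 2.094) / (4π × 0.072) = 1.71×10⁻⁵ T.

B ≈ 17.1 μT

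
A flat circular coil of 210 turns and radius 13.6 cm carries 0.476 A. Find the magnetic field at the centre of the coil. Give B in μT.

For an N-turn flat coil, B = Nμ₀I/(2R) with R = 0.136 m.
B = 210 × 2.20×10⁻⁶ T = 4.62×10⁻⁴ T.

B ≈ 462 μT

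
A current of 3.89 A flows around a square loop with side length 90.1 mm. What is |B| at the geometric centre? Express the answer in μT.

B ≈ 48.8 μT

Each side is a finite straight segment at perpendicular distance d = a/(2 tan(π/4)) = 0.04505 m from the centre, with end-angles ±π/4.
One side contributes B₁ = (μ₀I/4πd)·2 sin(π/4) = 1.22×10⁻⁵ T.
All 4 sides add in the same direction: B = 4 × 1.22×10⁻⁵ = 4.88×10⁻⁵ T.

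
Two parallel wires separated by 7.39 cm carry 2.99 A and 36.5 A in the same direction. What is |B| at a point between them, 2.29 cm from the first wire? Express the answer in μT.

B ≈ 117 μT

Each long wire gives B = μ₀I/(2πd). Distances are d₁ = 0.0229 m and d₂ = 0.051 m.
B₁ = 2.61×10⁻⁵ T, B₂ = 1.43×10⁻⁴ T.
Between parallel currents the two contributions point in opposite directions, so they subtract. B = |B₁ − B₂| = |2.61×10⁻⁵ − 1.43×10⁻⁴| = 1.17×10⁻⁴ T.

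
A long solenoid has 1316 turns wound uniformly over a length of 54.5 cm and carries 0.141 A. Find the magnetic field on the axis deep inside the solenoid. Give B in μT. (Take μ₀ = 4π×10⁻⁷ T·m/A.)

Inside a long solenoid, B = μ₀nI with n = 2415 turns/m.
B = 4π×10⁻⁷ × 2415 × 0.141 = 4.28×10⁻⁴ T.

B ≈ 428 μT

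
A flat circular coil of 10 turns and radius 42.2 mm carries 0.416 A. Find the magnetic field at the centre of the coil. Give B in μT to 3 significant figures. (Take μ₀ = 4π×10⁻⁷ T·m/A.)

For an N-turn flat coil, B = Nμ₀I/(2R) with R = 0.0422 m.
B = 10 × 6.19×10⁻⁶ T = 6.19×10⁻⁵ T.

B ≈ 61.9 μT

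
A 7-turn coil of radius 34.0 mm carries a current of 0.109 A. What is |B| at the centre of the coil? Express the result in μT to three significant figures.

B ≈ 14.1 μT

For an N-turn flat coil, B = Nμ₀I/(2R) with R = 0.034 m.
B = 7 × 2.01×10⁻⁶ T = 1.41×10⁻⁵ T.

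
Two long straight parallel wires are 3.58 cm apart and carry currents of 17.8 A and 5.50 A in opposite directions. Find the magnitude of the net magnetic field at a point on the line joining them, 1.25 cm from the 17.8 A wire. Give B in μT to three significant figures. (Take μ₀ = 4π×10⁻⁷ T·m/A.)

Each long wire gives B = μ₀I/(2πd). Distances are d₁ = 0.0125 m and d₂ = 0.0233 m.
B₁ = 2.85×10⁻⁴ T, B₂ = 4.72×10⁻⁵ T.
Between antiparallel currents both contributions point the same way, so they add. B = B₁ + B₂ = 2.85×10⁻⁴ + 4.72×10⁻⁵ = 3.32×10⁻⁴ T.

B ≈ 332 μT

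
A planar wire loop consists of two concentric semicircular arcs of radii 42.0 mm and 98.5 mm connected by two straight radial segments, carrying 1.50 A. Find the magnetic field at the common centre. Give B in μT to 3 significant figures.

B ≈ 6.44 μT

The radial connectors point toward the centre, so dl × r̂ = 0 and they contribute nothing.
Each semicircle gives μ₀I/(4R): inner arc 1.12×10⁻⁵ T, outer arc 4.78×10⁻⁶ T.
The two arcs carry current in opposite angular senses, so their fields oppose: B = |1.12×10⁻⁵ − 4.78×10⁻⁶| = 6.44×10⁻⁶ T.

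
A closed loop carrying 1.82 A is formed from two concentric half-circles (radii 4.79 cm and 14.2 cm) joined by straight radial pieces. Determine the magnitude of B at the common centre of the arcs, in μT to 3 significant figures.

The radial connectors point toward the centre, so dl × r̂ = 0 and they contribute nothing.
Each semicircle gives μ₀I/(4R): inner arc 1.19×10⁻⁵ T, outer arc 4.03×10⁻⁶ T.
The two arcs carry current in opposite angular senses, so their fields oppose: B = |1.19×10⁻⁵ − 4.03×10⁻⁶| = 7.91×10⁻⁶ T.

B ≈ 7.91 μT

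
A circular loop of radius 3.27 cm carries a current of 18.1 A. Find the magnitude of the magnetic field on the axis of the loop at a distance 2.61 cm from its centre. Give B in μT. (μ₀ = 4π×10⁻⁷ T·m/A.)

On the axis of a circular loop, B = μ₀IR² / [2(R²+z²)^(3/2)].
R² + z² = (0.0327)² + (0.0261)² = 0.00175 m², and (R²+z²)^(3/2) = 7.32×10⁻⁵ m³.
B = (4π×10⁻⁷ × 18.1 × 0.001069) / (2 × 7.32×10⁻⁵) = 1.66×10⁻⁴ T.

B ≈ 166 μT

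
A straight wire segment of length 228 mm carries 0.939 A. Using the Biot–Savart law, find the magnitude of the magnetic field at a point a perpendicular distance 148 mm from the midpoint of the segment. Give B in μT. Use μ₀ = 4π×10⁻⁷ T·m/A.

For a finite straight segment, B = (μ₀I/4πd)(sinθ₁ + sinθ₂), where θ₁, θ₂ are the angles from the perpendicular to each end.
The perpendicular from the point meets the wire at its midpoint, so each end is L/2 = 0.114 m away along the wire.
sinθ₁ = 0.114/√(0.114²+0.148²) = 0.6102; sinθ₂ = 0.114/√(0.114²+0.148²) = 0.6102.
B = (4π×10⁻⁷ × 0.939) / (4π × 0.148) × (0.6102 + 0.6102) = 7.74×10⁻⁷ T.

B ≈ 0.774 μT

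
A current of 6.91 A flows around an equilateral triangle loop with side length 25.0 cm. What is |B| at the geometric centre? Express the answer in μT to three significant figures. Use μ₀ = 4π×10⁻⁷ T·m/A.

Each side is a finite straight segment at perpendicular distance d = a/(2 tan(π/3)) = 0.07217 m from the centre, with end-angles ±π/3.
One side contributes B₁ = (μ₀I/4πd)·2 sin(π/3) = 1.66×10⁻⁵ T.
All 3 sides add in the same direction: B = 3 × 1.66×10⁻⁵ = 4.98×10⁻⁵ T.

B ≈ 49.8 μT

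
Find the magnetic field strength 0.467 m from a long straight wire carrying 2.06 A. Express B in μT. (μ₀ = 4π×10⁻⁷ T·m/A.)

For an infinitely long straight wire, B = μ₀I/(2πd).
B = (4π×10⁻⁷ × 2.06) / (2π × 0.467) = 8.82×10⁻⁷ T.

B ≈ 0.882 μT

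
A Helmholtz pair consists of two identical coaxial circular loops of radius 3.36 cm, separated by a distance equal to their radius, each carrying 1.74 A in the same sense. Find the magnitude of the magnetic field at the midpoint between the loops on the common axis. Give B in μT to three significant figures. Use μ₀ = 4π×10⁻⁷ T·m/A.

Each loop contributes B = μ₀IR²/[2(R²+z²)^(3/2)] on the axis, with z measured from that loop.
Loop 1 (z = 0.0168 m): B₁ = 2.33×10⁻⁵ T. Loop 2 (z = 0.0168 m): B₂ = 2.33×10⁻⁵ T.
The fields add: B = B₁ + B₂ = 4.66×10⁻⁵ T.

B ≈ 46.6 μT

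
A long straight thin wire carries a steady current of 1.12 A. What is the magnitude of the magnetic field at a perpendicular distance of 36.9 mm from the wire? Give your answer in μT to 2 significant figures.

B ≈ 6.1 μT

For an infinitely long straight wire, B = μ₀I/(2πd).
B = (4π×10⁻⁷ × 1.12) / (2π × 0.0369) = 6.07×10⁻⁶ T.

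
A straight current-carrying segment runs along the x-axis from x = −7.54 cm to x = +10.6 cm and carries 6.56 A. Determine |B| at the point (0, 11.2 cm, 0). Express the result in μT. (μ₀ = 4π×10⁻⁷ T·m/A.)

For a finite straight segment, B = (μ₀I/4πd)(sinθ₁ + sinθ₂), where θ₁, θ₂ are the angles from the perpendicular to each end.
The perpendicular distance is d = 0.112 m; the end-offsets along the wire are a = 0.0754 m and b = 0.106 m.
sinθ₁ = 0.0754/√(0.0754²+0.112²) = 0.5585; sinθ₂ = 0.106/√(0.106²+0.112²) = 0.6874.
B = (4π×10⁻⁷ × 6.56) / (4π × 0.112) × (0.5585 + 0.6874) = 7.30×10⁻⁶ T.

B ≈ 7.30 μT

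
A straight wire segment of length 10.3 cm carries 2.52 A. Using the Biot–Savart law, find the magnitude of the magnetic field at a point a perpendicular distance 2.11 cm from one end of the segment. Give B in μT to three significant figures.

For a finite straight segment, B = (μ₀I/4πd)(sinθ₁ + sinθ₂), where θ₁, θ₂ are the angles from the perpendicular to each end.
The perpendicular foot is at one end, so the two end-offsets along the wire are 0 and L = 0.103 m.
sinθ₁ = 0/√(0²+0.0211²) = 0.0000; sinθ₂ = 0.103/√(0.103²+0.0211²) = 0.9797.
B = (4π×10⁻⁷ × 2.52) / (4π × 0.0211) × (0.0000 + 0.9797) = 1.17×10⁻⁵ T.

B ≈ 11.7 μT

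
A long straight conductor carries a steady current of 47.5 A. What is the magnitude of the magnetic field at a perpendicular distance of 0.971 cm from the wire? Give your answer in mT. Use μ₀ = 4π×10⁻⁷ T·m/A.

For an infinitely long straight wire, B = μ₀I/(2πd).
B = (4π×10⁻⁷ × 47.5) / (2π × 0.00971) = 9.78×10⁻⁴ T.

B ≈ 0.978 mT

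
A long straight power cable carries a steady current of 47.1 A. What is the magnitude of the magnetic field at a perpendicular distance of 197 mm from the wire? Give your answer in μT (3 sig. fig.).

B ≈ 47.8 μT

For an infinitely long straight wire, B = μ₀I/(2πd).
B = (4π×10⁻⁷ × 47.1) / (2π × 0.197) = 4.78×10⁻⁵ T.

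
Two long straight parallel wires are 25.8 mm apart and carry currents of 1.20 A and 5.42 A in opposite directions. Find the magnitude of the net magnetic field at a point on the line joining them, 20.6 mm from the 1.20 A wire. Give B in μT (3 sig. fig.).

B ≈ 220 μT

Each long wire gives B = μ₀I/(2πd). Distances are d₁ = 0.0206 m and d₂ = 0.0052 m.
B₁ = 1.17×10⁻⁵ T, B₂ = 2.08×10⁻⁴ T.
Between antiparallel currents both contributions point the same way, so they add. B = B₁ + B₂ = 1.17×10⁻⁵ + 2.08×10⁻⁴ = 2.20×10⁻⁴ T.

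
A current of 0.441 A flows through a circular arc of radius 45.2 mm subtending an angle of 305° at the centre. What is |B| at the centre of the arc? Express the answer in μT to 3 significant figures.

The Biot–Savart field of a circular arc at its centre is B = μ₀Iφ/(4πR), with φ = 5.323 rad.
B = (4π×10⁻⁷ × 0.441 × 5.323) / (4π × 0.0452) = 5.19×10⁻⁶ T.

B ≈ 5.19 μT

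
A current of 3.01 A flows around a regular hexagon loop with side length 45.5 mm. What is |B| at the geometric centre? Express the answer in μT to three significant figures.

B ≈ 45.8 μT

Each side is a finite straight segment at perpendicular distance d = a/(2 tan(π/6)) = 0.0394 m from the centre, with end-angles ±π/6.
One side contributes B₁ = (μ₀I/4πd)·2 sin(π/6) = 7.64×10⁻⁶ T.
All 6 sides add in the same direction: B = 6 × 7.64×10⁻⁶ = 4.58×10⁻⁵ T.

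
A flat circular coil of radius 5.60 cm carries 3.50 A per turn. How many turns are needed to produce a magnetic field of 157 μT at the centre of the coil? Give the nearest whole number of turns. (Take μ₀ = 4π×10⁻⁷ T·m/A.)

For an N-turn coil, B = Nμ₀I/(2R). A single turn gives B₁ = 3.93×10⁻⁵ T with R = 0.056 m.
N = B/B₁ = 1.57×10⁻⁴ / 3.93×10⁻⁵ = 4.00.

N = 4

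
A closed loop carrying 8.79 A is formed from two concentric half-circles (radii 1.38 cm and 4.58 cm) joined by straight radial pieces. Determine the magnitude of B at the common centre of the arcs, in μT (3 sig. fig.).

B ≈ 140 μT

The radial connectors point toward the centre, so dl × r̂ = 0 and they contribute nothing.
Each semicircle gives μ₀I/(4R): inner arc 2.00×10⁻⁴ T, outer arc 6.03×10⁻⁵ T.
The two arcs carry current in opposite angular senses, so their fields oppose: B = |2.00×10⁻⁴ − 6.03×10⁻⁵| = 1.40×10⁻⁴ T.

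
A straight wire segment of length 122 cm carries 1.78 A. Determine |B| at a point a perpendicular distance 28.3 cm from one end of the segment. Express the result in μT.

For a finite straight segment, B = (μ₀I/4πd)(sinθ₁ + sinθ₂), where θ₁, θ₂ are the angles from the perpendicular to each end.
The perpendicular foot is at one end, so the two end-offsets along the wire are 0 and L = 1.22 m.
sinθ₁ = 0/√(0²+0.283²) = 0.0000; sinθ₂ = 1.22/√(1.22²+0.283²) = 0.9741.
B = (4π×10⁻⁷ × 1.78) / (4π × 0.283) × (0.0000 + 0.9741) = 6.13×10⁻⁷ T.

B ≈ 0.613 μT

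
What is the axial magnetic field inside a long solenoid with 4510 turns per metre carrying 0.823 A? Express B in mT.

B ≈ 4.66 mT

Inside a long solenoid, B = μ₀nI with n = 4510 turns/m.
B = 4π×10⁻⁷ × 4510 × 0.823 = 4.66×10⁻³ T.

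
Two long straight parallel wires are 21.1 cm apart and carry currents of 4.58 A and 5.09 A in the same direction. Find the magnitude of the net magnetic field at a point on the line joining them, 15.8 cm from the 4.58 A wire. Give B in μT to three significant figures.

Each long wire gives B = μ₀I/(2πd). Distances are d₁ = 0.158 m and d₂ = 0.053 m.
B₁ = 5.80×10⁻⁶ T, B₂ = 1.92×10⁻⁵ T.
Between parallel currents the two contributions point in opposite directions, so they subtract. B = |B₁ − B₂| = |5.80×10⁻⁶ − 1.92×10⁻⁵| = 1.34×10⁻⁵ T.

B ≈ 13.4 μT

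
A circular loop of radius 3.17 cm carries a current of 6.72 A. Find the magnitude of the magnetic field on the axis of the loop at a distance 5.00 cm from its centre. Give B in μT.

On the axis of a circular loop, B = μ₀IR² / [2(R²+z²)^(3/2)].
R² + z² = (0.0317)² + (0.05)² = 0.003505 m², and (R²+z²)^(3/2) = 2.07×10⁻⁴ m³.
B = (4π×10⁻⁷ × 6.72 × 0.001005) / (2 × 2.07×10⁻⁴) = 2.04×10⁻⁵ T.

B ≈ 20.4 μT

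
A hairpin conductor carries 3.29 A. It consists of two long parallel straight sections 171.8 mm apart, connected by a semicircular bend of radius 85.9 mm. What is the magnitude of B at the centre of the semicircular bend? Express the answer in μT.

The semicircular arc contributes B_arc = μ₀I·π/(4πR) = μ₀I/(4R) = 1.20×10⁻⁵ T.
Each semi-infinite lead is at perpendicular distance R = 0.0859 m from the centre, with the perpendicular foot at its near end, so it contributes μ₀I/(4πR); both point the same way, together 7.66×10⁻⁶ T.
Arc and leads all point the same direction: B = 1.20×10⁻⁵ + 7.66×10⁻⁶ = 1.97×10⁻⁵ T.

B ≈ 19.7 μT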